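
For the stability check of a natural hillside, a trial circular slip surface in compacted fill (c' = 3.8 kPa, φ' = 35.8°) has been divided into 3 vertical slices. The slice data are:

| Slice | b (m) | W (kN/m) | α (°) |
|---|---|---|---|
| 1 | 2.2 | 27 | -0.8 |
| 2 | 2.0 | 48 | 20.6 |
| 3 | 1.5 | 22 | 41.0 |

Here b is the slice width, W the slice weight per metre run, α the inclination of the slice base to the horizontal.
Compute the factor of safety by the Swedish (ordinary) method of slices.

FS = 2.84

Ordinary method of slices: FS = Σ[c'·Δl_i + (W_i cosα_i)·tanφ'] / Σ W_i sinα_i, with Δl_i = b_i / cosα_i.
Slice 1: Δl = 2.2/cos(-0.8°) = 2.200 m; N'_1 = 27·cos(-0.8°) = 27.0; c'Δl = 8.36; W sinα = -0.4
Slice 2: Δl = 2.0/cos20.6° = 2.137 m; N'_2 = 48·cos20.6° = 44.9; c'Δl = 8.12; W sinα = 16.9
Slice 3: Δl = 1.5/cos41.0° = 1.988 m; N'_3 = 22·cos41.0° = 16.6; c'Δl = 7.55; W sinα = 14.4
Σc'Δl = 24.0 kN/m; ΣN' = 88.5 kN/m; ΣW sinα = 30.9 kN/m
Resisting = 24.0 + 88.5·tan35.8° = 24.0 + 63.9 = 87.9 kN/m
FS = 87.9 / 30.9 = 2.840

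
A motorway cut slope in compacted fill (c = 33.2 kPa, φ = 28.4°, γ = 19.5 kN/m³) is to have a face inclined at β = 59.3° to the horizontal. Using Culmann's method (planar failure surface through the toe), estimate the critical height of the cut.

H_c = 36.29 m

Culmann's analysis gives the critical failure plane at α_cr = (β + φ)/2 = (59.3 + 28.4)/2 = 43.8°, and the critical height
H_c = (4c/γ) · sinβ cosφ / [1 − cos(β − φ)]
    = (4·33.2/19.5) · sin59.3°·cos28.4° / [1 − cos(30.9°)]
    = 6.810 · 0.8599·0.8796 / [1 − 0.8581]
    = 6.810 · 0.7564 / 0.1419
    = 36.29 m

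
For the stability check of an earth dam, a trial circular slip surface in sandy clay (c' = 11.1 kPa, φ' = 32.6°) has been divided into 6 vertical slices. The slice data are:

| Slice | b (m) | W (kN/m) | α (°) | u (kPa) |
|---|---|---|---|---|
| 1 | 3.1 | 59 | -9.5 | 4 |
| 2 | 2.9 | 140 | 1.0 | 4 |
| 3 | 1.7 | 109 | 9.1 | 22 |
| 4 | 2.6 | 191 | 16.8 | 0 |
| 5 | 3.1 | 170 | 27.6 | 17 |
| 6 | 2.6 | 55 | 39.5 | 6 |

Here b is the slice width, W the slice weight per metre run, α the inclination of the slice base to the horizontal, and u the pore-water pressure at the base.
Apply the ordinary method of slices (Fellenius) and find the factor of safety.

FS = 3.01

Ordinary method of slices: FS = Σ[c'·Δl_i + (W_i cosα_i − u_i·Δl_i)·tanφ'] / Σ W_i sinα_i, with Δl_i = b_i / cosα_i.
Slice 1: Δl = 3.1/cos(-9.5°) = 3.143 m; N'_1 = 59·cos(-9.5°) − 4·3.143 = 45.6; c'Δl = 34.89; W sinα = -9.7
Slice 2: Δl = 2.9/cos1.0° = 2.900 m; N'_2 = 140·cos1.0° − 4·2.900 = 128.4; c'Δl = 32.19; W sinα = 2.4
Slice 3: Δl = 1.7/cos9.1° = 1.722 m; N'_3 = 109·cos9.1° − 22·1.722 = 69.8; c'Δl = 19.11; W sinα = 17.2
Slice 4: Δl = 2.6/cos16.8° = 2.716 m; N'_4 = 191·cos16.8° − 0·2.716 = 182.8; c'Δl = 30.15; W sinα = 55.2
Slice 5: Δl = 3.1/cos27.6° = 3.498 m; N'_5 = 170·cos27.6° − 17·3.498 = 91.2; c'Δl = 38.83; W sinα = 78.8
Slice 6: Δl = 2.6/cos39.5° = 3.370 m; N'_6 = 55·cos39.5° − 6·3.370 = 22.2; c'Δl = 37.40; W sinα = 35.0
Σc'Δl = 192.6 kN/m; ΣN' = 540.0 kN/m; ΣW sinα = 178.9 kN/m
Resisting = 192.6 + 540.0·tan32.6° = 192.6 + 345.3 = 537.9 kN/m
FS = 537.9 / 178.9 = 3.007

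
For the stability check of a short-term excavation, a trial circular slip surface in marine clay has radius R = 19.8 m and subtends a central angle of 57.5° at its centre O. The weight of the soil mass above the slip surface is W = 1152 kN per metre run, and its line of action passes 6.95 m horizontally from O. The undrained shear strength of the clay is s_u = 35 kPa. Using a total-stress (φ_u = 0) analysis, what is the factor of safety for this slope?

FS = 1.72

Taking moments about the centre O, the resisting moment is provided by the undrained shear strength acting along the arc:
Arc length L_a = R·θ = 19.8·(57.5°·π/180) = 19.8·1.0036 = 19.87 m
M_R = s_u·L_a·R = 35·19.87·19.8 = 13770.3 kN·m/m
M_D = W·d = 1152·6.95 = 8006.4 kN·m/m
FS = M_R / M_D = 13770.3 / 8006.4 = 1.720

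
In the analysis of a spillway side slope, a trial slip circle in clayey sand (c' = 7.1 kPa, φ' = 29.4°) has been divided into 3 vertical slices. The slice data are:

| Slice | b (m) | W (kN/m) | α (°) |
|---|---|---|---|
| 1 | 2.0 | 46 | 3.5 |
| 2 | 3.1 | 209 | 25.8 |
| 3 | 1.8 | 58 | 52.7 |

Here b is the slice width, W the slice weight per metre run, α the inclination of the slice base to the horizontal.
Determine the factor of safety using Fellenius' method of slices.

Ordinary method of slices: FS = Σ[c'·Δl_i + (W_i cosα_i)·tanφ'] / Σ W_i sinα_i, with Δl_i = b_i / cosα_i.
Slice 1: Δl = 2.0/cos3.5° = 2.004 m; N'_1 = 46·cos3.5° = 45.9; c'Δl = 14.23; W sinα = 2.8
Slice 2: Δl = 3.1/cos25.8° = 3.443 m; N'_2 = 209·cos25.8° = 188.2; c'Δl = 24.45; W sinα = 91.0
Slice 3: Δl = 1.8/cos52.7° = 2.970 m; N'_3 = 58·cos52.7° = 35.1; c'Δl = 21.09; W sinα = 46.1
Σc'Δl = 59.8 kN/m; ΣN' = 269.2 kN/m; ΣW sinα = 139.9 kN/m
Resisting = 59.8 + 269.2·tan29.4° = 59.8 + 151.7 = 211.5 kN/m
FS = 211.5 / 139.9 = 1.511

FS = 1.51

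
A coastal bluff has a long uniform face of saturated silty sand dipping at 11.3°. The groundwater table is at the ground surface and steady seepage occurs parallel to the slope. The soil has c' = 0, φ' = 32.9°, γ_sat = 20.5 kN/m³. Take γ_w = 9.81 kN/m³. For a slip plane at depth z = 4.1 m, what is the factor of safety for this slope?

With seepage parallel to the slope and the water table at the surface, the effective normal stress on the slip plane uses the buoyant unit weight γ' = γ_sat − γ_w while the driving shear stress uses γ_sat:
FS = [c' + γ' z cos²β tanφ'] / [γ_sat z sinβ cosβ]
(For c' = 0 this reduces to FS = (γ'/γ_sat)·tanφ'/tanβ.)
γ' = 20.5 − 9.81 = 10.69 kN/m³
Numerator = 0.0 + 10.69·4.1·cos²11.3°·tan32.9° = 0.0 + 10.69·4.1·0.9616·0.6469 = 27.266 kPa
Denominator = 20.5·4.1·sin11.3°·cos11.3° = 20.5·4.1·0.1959·0.9806 = 16.150 kPa
FS = 27.266 / 16.150 = 1.688

FS = 1.69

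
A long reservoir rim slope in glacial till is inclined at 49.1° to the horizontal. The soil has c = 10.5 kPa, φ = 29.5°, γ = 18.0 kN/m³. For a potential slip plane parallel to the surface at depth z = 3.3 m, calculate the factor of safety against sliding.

For an infinite slope with a slip plane parallel to the surface (no pore pressure): FS = [c + γz cos²β tanφ] / [γz sinβ cosβ].
γz = 18.0·3.3 = 59.40 kN/m²
Numerator = 10.5 + 59.40·cos²49.1°·tan29.5° = 10.5 + 59.40·0.4287·0.5658 = 24.907 kPa
Denominator = 59.40·sin49.1°·cos49.1° = 59.40·0.7559·0.6547 = 29.396 kPa
FS = 24.907 / 29.396 = 0.847

FS = 0.85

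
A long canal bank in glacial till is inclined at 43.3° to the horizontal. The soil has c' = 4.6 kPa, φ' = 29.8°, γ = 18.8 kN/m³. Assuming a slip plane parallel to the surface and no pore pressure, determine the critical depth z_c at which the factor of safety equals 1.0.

Setting FS = 1.00 in FS = [c' + γz cos²β tanφ'] / [γz sinβ cosβ] and solving for z:
z = c' / [γ cosβ (FS·sinβ − cosβ·tanφ')]
  = 4.6 / [18.8·cos43.3°·(1.00·sin43.3° − cos43.3°·tan29.8°)]
  = 4.6 / [18.8·0.7278·(1.00·0.6858 − 0.7278·0.5727)]
  = 4.6 / 3.6808 = 1.250 m

z_c = 1.25 m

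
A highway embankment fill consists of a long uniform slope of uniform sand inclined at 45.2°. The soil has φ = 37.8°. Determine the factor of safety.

For a dry cohesionless infinite slope the factor of safety is FS = tanφ / tanβ.
FS = tan37.8° / tan45.2° = 0.7757 / 1.0070 = 0.770

FS = 0.77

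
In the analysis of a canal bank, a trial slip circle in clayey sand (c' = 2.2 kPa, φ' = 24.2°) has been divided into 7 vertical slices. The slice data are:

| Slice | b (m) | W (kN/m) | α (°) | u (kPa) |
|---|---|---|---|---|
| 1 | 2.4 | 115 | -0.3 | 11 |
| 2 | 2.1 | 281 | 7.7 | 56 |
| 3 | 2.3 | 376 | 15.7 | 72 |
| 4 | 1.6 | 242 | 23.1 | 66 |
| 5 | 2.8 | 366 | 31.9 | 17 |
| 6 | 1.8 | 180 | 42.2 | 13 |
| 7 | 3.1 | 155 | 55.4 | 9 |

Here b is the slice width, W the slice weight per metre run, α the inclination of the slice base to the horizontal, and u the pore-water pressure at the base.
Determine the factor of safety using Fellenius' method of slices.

FS = 0.69

Ordinary method of slices: FS = Σ[c'·Δl_i + (W_i cosα_i − u_i·Δl_i)·tanφ'] / Σ W_i sinα_i, with Δl_i = b_i / cosα_i.
Slice 1: Δl = 2.4/cos(-0.3°) = 2.400 m; N'_1 = 115·cos(-0.3°) − 11·2.400 = 88.6; c'Δl = 5.28; W sinα = -0.6
Slice 2: Δl = 2.1/cos7.7° = 2.119 m; N'_2 = 281·cos7.7° − 56·2.119 = 159.8; c'Δl = 4.66; W sinα = 37.7
Slice 3: Δl = 2.3/cos15.7° = 2.389 m; N'_3 = 376·cos15.7° − 72·2.389 = 190.0; c'Δl = 5.26; W sinα = 101.7
Slice 4: Δl = 1.6/cos23.1° = 1.739 m; N'_4 = 242·cos23.1° − 66·1.739 = 107.8; c'Δl = 3.83; W sinα = 94.9
Slice 5: Δl = 2.8/cos31.9° = 3.298 m; N'_5 = 366·cos31.9° − 17·3.298 = 254.7; c'Δl = 7.26; W sinα = 193.4
Slice 6: Δl = 1.8/cos42.2° = 2.430 m; N'_6 = 180·cos42.2° − 13·2.430 = 101.8; c'Δl = 5.35; W sinα = 120.9
Slice 7: Δl = 3.1/cos55.4° = 5.459 m; N'_7 = 155·cos55.4° − 9·5.459 = 38.9; c'Δl = 12.01; W sinα = 127.6
Σc'Δl = 43.6 kN/m; ΣN' = 941.4 kN/m; ΣW sinα = 675.6 kN/m
Resisting = 43.6 + 941.4·tan24.2° = 43.6 + 423.1 = 466.7 kN/m
FS = 466.7 / 675.6 = 0.691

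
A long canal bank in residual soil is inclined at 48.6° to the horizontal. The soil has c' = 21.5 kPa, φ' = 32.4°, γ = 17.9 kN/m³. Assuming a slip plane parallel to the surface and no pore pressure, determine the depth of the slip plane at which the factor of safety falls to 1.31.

z = 3.23 m

Setting FS = 1.31 in FS = [c' + γz cos²β tanφ'] / [γz sinβ cosβ] and solving for z:
z = c' / [γ cosβ (FS·sinβ − cosβ·tanφ')]
  = 21.5 / [17.9·cos48.6°·(1.31·sin48.6° − cos48.6°·tan32.4°)]
  = 21.5 / [17.9·0.6613·(1.31·0.7501 − 0.6613·0.6346)]
  = 21.5 / 6.6641 = 3.226 m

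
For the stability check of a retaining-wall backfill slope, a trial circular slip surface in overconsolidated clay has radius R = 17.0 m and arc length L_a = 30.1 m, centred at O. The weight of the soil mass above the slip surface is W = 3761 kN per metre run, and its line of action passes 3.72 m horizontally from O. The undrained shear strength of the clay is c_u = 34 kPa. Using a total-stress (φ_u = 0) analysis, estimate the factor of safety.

FS = 1.24

Taking moments about the centre O, the resisting moment is provided by the undrained shear strength acting along the arc:
M_R = c_u·L_a·R = 34·30.10·17.0 = 17397.8 kN·m/m
M_D = W·d = 3761·3.72 = 13990.9 kN·m/m
FS = M_R / M_D = 17397.8 / 13990.9 = 1.244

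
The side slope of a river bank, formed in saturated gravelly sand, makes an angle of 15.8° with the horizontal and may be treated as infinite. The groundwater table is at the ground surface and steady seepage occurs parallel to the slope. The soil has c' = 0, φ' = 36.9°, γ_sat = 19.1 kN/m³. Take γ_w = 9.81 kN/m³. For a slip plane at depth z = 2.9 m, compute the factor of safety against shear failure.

FS = 1.29

With seepage parallel to the slope and the water table at the surface, the effective normal stress on the slip plane uses the buoyant unit weight γ' = γ_sat − γ_w while the driving shear stress uses γ_sat:
FS = [c' + γ' z cos²β tanφ'] / [γ_sat z sinβ cosβ]
(For c' = 0 this reduces to FS = (γ'/γ_sat)·tanφ'/tanβ.)
γ' = 19.1 − 9.81 = 9.29 kN/m³
Numerator = 0.0 + 9.29·2.9·cos²15.8°·tan36.9° = 0.0 + 9.29·2.9·0.9259·0.7508 = 18.728 kPa
Denominator = 19.1·2.9·sin15.8°·cos15.8° = 19.1·2.9·0.2723·0.9622 = 14.512 kPa
FS = 18.728 / 14.512 = 1.291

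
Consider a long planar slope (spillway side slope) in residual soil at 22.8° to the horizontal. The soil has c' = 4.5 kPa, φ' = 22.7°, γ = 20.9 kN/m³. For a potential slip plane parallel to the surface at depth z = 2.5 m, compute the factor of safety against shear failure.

FS = 1.24

For an infinite slope with a slip plane parallel to the surface (no pore pressure): FS = [c' + γz cos²β tanφ'] / [γz sinβ cosβ].
γz = 20.9·2.5 = 52.25 kN/m²
Numerator = 4.5 + 52.25·cos²22.8°·tan22.7° = 4.5 + 52.25·0.8498·0.4183 = 23.074 kPa
Denominator = 52.25·sin22.8°·cos22.8° = 52.25·0.3875·0.9219 = 18.666 kPa
FS = 23.074 / 18.666 = 1.236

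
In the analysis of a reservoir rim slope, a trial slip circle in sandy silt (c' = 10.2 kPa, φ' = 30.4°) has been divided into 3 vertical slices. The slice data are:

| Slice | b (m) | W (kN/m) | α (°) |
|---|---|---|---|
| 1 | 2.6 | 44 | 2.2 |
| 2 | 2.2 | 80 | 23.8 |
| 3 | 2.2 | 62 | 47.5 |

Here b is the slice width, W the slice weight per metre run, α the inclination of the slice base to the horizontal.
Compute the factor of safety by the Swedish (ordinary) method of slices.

Ordinary method of slices: FS = Σ[c'·Δl_i + (W_i cosα_i)·tanφ'] / Σ W_i sinα_i, with Δl_i = b_i / cosα_i.
Slice 1: Δl = 2.6/cos2.2° = 2.602 m; N'_1 = 44·cos2.2° = 44.0; c'Δl = 26.54; W sinα = 1.7
Slice 2: Δl = 2.2/cos23.8° = 2.404 m; N'_2 = 80·cos23.8° = 73.2; c'Δl = 24.53; W sinα = 32.3
Slice 3: Δl = 2.2/cos47.5° = 3.256 m; N'_3 = 62·cos47.5° = 41.9; c'Δl = 33.22; W sinα = 45.7
Σc'Δl = 84.3 kN/m; ΣN' = 159.1 kN/m; ΣW sinα = 79.7 kN/m
Resisting = 84.3 + 159.1·tan30.4° = 84.3 + 93.3 = 177.6 kN/m
FS = 177.6 / 79.7 = 2.229

FS = 2.23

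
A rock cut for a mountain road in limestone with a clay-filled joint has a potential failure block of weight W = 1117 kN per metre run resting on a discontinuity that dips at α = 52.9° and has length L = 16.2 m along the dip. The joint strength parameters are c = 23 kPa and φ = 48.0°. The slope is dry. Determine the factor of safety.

Resolving the block weight along and normal to the plane and applying the Mohr–Coulomb strength on the joint:
N' = W cosα = 1117·cos52.9° = 673.8 kN/m
Driving force T = W sinα = 1117·sin52.9° = 890.9 kN/m
Resisting force R = c·L + N'·tanφ = 23·16.2 + 673.8·tan48.0° = 372.6 + 748.3 = 1120.9 kN/m
FS = R / T = 1120.9 / 890.9 = 1.258

FS = 1.26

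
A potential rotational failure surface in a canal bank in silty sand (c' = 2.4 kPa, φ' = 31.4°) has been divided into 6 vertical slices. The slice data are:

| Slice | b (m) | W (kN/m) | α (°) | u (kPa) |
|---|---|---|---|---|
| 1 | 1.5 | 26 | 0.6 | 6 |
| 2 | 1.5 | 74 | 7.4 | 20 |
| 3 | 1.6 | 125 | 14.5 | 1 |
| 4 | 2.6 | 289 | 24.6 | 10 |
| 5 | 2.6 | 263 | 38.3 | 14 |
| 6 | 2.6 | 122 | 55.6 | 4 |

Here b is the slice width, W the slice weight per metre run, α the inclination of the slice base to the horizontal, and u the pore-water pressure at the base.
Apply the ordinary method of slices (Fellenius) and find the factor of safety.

FS = 0.98

Ordinary method of slices: FS = Σ[c'·Δl_i + (W_i cosα_i − u_i·Δl_i)·tanφ'] / Σ W_i sinα_i, with Δl_i = b_i / cosα_i.
Slice 1: Δl = 1.5/cos0.6° = 1.500 m; N'_1 = 26·cos0.6° − 6·1.500 = 17.0; c'Δl = 3.60; W sinα = 0.3
Slice 2: Δl = 1.5/cos7.4° = 1.513 m; N'_2 = 74·cos7.4° − 20·1.513 = 43.1; c'Δl = 3.63; W sinα = 9.5
Slice 3: Δl = 1.6/cos14.5° = 1.653 m; N'_3 = 125·cos14.5° − 1·1.653 = 119.4; c'Δl = 3.97; W sinα = 31.3
Slice 4: Δl = 2.6/cos24.6° = 2.860 m; N'_4 = 289·cos24.6° − 10·2.860 = 234.2; c'Δl = 6.86; W sinα = 120.3
Slice 5: Δl = 2.6/cos38.3° = 3.313 m; N'_5 = 263·cos38.3° − 14·3.313 = 160.0; c'Δl = 7.95; W sinα = 163.0
Slice 6: Δl = 2.6/cos55.6° = 4.602 m; N'_6 = 122·cos55.6° − 4·4.602 = 50.5; c'Δl = 11.04; W sinα = 100.7
Σc'Δl = 37.1 kN/m; ΣN' = 624.2 kN/m; ΣW sinα = 425.1 kN/m
Resisting = 37.1 + 624.2·tan31.4° = 37.1 + 381.0 = 418.1 kN/m
FS = 418.1 / 425.1 = 0.984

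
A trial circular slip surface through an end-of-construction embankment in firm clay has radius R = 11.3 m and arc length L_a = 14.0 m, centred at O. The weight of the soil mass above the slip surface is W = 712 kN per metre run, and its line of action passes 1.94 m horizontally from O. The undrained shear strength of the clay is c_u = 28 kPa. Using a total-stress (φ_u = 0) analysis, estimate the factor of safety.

FS = 3.21

Taking moments about the centre O, the resisting moment is provided by the undrained shear strength acting along the arc:
M_R = c_u·L_a·R = 28·14.00·11.3 = 4429.6 kN·m/m
M_D = W·d = 712·1.94 = 1381.3 kN·m/m
FS = M_R / M_D = 4429.6 / 1381.3 = 3.207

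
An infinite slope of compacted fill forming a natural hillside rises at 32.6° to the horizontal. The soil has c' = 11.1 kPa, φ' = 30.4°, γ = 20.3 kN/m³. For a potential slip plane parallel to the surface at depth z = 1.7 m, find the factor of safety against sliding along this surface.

FS = 1.63

For an infinite slope with a slip plane parallel to the surface (no pore pressure): FS = [c' + γz cos²β tanφ'] / [γz sinβ cosβ].
γz = 20.3·1.7 = 34.51 kN/m²
Numerator = 11.1 + 34.51·cos²32.6°·tan30.4° = 11.1 + 34.51·0.7097·0.5867 = 25.470 kPa
Denominator = 34.51·sin32.6°·cos32.6° = 34.51·0.5388·0.8425 = 15.664 kPa
FS = 25.470 / 15.664 = 1.626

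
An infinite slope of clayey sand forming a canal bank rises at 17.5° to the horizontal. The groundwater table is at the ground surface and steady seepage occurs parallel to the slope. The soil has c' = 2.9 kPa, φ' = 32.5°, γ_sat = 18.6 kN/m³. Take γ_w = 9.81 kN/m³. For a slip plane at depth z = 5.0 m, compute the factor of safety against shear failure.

With seepage parallel to the slope and the water table at the surface, the effective normal stress on the slip plane uses the buoyant unit weight γ' = γ_sat − γ_w while the driving shear stress uses γ_sat:
FS = [c' + γ' z cos²β tanφ'] / [γ_sat z sinβ cosβ]
γ' = 18.6 − 9.81 = 8.79 kN/m³
Numerator = 2.9 + 8.79·5.0·cos²17.5°·tan32.5° = 2.9 + 8.79·5.0·0.9096·0.6371 = 28.367 kPa
Denominator = 18.6·5.0·sin17.5°·cos17.5° = 18.6·5.0·0.3007·0.9537 = 26.671 kPa
FS = 28.367 / 26.671 = 1.064

FS = 1.06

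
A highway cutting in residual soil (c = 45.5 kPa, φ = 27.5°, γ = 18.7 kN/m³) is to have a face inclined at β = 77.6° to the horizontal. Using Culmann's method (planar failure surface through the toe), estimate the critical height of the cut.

Culmann's analysis gives the critical failure plane at α_cr = (β + φ)/2 = (77.6 + 27.5)/2 = 52.5°, and the critical height
H_c = (4c/γ) · sinβ cosφ / [1 − cos(β − φ)]
    = (4·45.5/18.7) · sin77.6°·cos27.5° / [1 − cos(50.1°)]
    = 9.733 · 0.9767·0.8870 / [1 − 0.6414]
    = 9.733 · 0.8663 / 0.3586
    = 23.52 m

H_c = 23.52 m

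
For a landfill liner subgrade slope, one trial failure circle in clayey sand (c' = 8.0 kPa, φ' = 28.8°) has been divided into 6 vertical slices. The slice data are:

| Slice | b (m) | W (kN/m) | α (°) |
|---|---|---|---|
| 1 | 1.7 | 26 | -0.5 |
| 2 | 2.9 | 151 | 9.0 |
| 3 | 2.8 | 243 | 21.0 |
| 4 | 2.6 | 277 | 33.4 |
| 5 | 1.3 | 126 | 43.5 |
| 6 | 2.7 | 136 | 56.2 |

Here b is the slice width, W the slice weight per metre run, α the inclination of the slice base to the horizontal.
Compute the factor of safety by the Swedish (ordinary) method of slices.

Ordinary method of slices: FS = Σ[c'·Δl_i + (W_i cosα_i)·tanφ'] / Σ W_i sinα_i, with Δl_i = b_i / cosα_i.
Slice 1: Δl = 1.7/cos(-0.5°) = 1.700 m; N'_1 = 26·cos(-0.5°) = 26.0; c'Δl = 13.60; W sinα = -0.2
Slice 2: Δl = 2.9/cos9.0° = 2.936 m; N'_2 = 151·cos9.0° = 149.1; c'Δl = 23.49; W sinα = 23.6
Slice 3: Δl = 2.8/cos21.0° = 2.999 m; N'_3 = 243·cos21.0° = 226.9; c'Δl = 23.99; W sinα = 87.1
Slice 4: Δl = 2.6/cos33.4° = 3.114 m; N'_4 = 277·cos33.4° = 231.3; c'Δl = 24.91; W sinα = 152.5
Slice 5: Δl = 1.3/cos43.5° = 1.792 m; N'_5 = 126·cos43.5° = 91.4; c'Δl = 14.34; W sinα = 86.7
Slice 6: Δl = 2.7/cos56.2° = 4.854 m; N'_6 = 136·cos56.2° = 75.7; c'Δl = 38.83; W sinα = 113.0
Σc'Δl = 139.2 kN/m; ΣN' = 800.3 kN/m; ΣW sinα = 462.7 kN/m
Resisting = 139.2 + 800.3·tan28.8° = 139.2 + 440.0 = 579.1 kN/m
FS = 579.1 / 462.7 = 1.252

FS = 1.25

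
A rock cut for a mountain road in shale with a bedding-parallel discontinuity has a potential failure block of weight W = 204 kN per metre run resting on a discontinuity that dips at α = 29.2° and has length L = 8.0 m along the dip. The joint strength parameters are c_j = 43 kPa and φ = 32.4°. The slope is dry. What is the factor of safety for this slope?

FS = 4.59

Resolving the block weight along and normal to the plane and applying the Mohr–Coulomb strength on the joint:
N' = W cosα = 204·cos29.2° = 178.1 kN/m
Driving force T = W sinα = 204·sin29.2° = 99.5 kN/m
Resisting force R = c_j·L + N'·tanφ = 43·8.0 + 178.1·tan32.4° = 344.0 + 113.0 = 457.0 kN/m
FS = R / T = 457.0 / 99.5 = 4.592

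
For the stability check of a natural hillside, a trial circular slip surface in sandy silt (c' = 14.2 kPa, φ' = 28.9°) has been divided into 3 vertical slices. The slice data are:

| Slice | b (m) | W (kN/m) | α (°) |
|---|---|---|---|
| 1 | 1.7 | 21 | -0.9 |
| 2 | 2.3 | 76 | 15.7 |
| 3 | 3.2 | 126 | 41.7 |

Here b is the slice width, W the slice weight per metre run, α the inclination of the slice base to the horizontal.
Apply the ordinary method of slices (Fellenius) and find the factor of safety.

FS = 2.14

Ordinary method of slices: FS = Σ[c'·Δl_i + (W_i cosα_i)·tanφ'] / Σ W_i sinα_i, with Δl_i = b_i / cosα_i.
Slice 1: Δl = 1.7/cos(-0.9°) = 1.700 m; N'_1 = 21·cos(-0.9°) = 21.0; c'Δl = 24.14; W sinα = -0.3
Slice 2: Δl = 2.3/cos15.7° = 2.389 m; N'_2 = 76·cos15.7° = 73.2; c'Δl = 33.93; W sinα = 20.6
Slice 3: Δl = 3.2/cos41.7° = 4.286 m; N'_3 = 126·cos41.7° = 94.1; c'Δl = 60.86; W sinα = 83.8
Σc'Δl = 118.9 kN/m; ΣN' = 188.2 kN/m; ΣW sinα = 104.1 kN/m
Resisting = 118.9 + 188.2·tan28.9° = 118.9 + 103.9 = 222.8 kN/m
FS = 222.8 / 104.1 = 2.142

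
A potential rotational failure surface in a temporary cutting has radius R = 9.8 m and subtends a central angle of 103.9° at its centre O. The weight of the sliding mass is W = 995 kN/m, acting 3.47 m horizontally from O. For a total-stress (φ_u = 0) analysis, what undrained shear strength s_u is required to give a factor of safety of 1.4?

s_u = 27.8 kPa

FS = s_u·L_a·R / (W·d), so s_u = FS·W·d / (L_a·R).
Arc length L_a = R·θ = 9.8·(103.9°·π/180) = 9.8·1.8134 = 17.77 m
s_u = 1.4·995·3.47 / (17.77·9.8) = 4833.7 / 174.16 = 27.75 kPa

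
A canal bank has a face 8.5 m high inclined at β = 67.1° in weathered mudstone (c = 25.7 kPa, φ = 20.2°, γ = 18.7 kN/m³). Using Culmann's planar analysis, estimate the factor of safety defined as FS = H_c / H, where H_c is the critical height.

H_c = (4c/γ) · sinβ cosφ / [1 − cos(β − φ)]
    = (4·25.7/18.7) · sin67.1°·cos20.2° / [1 − cos46.9°]
    = 5.497 · 0.8645 / 0.3167 = 15.01 m
FS = H_c / H = 15.01 / 8.5 = 1.765

FS = 1.77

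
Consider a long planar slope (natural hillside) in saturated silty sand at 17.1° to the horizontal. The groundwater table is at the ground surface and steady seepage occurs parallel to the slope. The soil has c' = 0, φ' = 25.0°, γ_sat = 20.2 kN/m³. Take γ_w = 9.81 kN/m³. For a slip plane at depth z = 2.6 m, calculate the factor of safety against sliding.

With seepage parallel to the slope and the water table at the surface, the effective normal stress on the slip plane uses the buoyant unit weight γ' = γ_sat − γ_w while the driving shear stress uses γ_sat:
FS = [c' + γ' z cos²β tanφ'] / [γ_sat z sinβ cosβ]
(For c' = 0 this reduces to FS = (γ'/γ_sat)·tanφ'/tanβ.)
γ' = 20.2 − 9.81 = 10.39 kN/m³
Numerator = 0.0 + 10.39·2.6·cos²17.1°·tan25.0° = 0.0 + 10.39·2.6·0.9135·0.4663 = 11.508 kPa
Denominator = 20.2·2.6·sin17.1°·cos17.1° = 20.2·2.6·0.2940·0.9558 = 14.760 kPa
FS = 11.508 / 14.760 = 0.780

FS = 0.78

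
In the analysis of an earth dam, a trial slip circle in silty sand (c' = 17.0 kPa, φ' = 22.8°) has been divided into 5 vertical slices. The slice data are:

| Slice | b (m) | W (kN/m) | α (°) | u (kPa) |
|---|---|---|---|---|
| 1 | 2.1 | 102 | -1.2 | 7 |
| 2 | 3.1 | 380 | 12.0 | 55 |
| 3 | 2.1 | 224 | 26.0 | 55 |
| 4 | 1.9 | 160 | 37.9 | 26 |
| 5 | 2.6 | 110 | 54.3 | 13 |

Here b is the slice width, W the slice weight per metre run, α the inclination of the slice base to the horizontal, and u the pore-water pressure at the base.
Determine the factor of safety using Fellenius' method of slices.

FS = 1.17

Ordinary method of slices: FS = Σ[c'·Δl_i + (W_i cosα_i − u_i·Δl_i)·tanφ'] / Σ W_i sinα_i, with Δl_i = b_i / cosα_i.
Slice 1: Δl = 2.1/cos(-1.2°) = 2.100 m; N'_1 = 102·cos(-1.2°) − 7·2.100 = 87.3; c'Δl = 35.71; W sinα = -2.1
Slice 2: Δl = 3.1/cos12.0° = 3.169 m; N'_2 = 380·cos12.0° − 55·3.169 = 197.4; c'Δl = 53.88; W sinα = 79.0
Slice 3: Δl = 2.1/cos26.0° = 2.336 m; N'_3 = 224·cos26.0° − 55·2.336 = 72.8; c'Δl = 39.72; W sinα = 98.2
Slice 4: Δl = 1.9/cos37.9° = 2.408 m; N'_4 = 160·cos37.9° − 26·2.408 = 63.6; c'Δl = 40.93; W sinα = 98.3
Slice 5: Δl = 2.6/cos54.3° = 4.456 m; N'_5 = 110·cos54.3° − 13·4.456 = 6.3; c'Δl = 75.74; W sinα = 89.3
Σc'Δl = 246.0 kN/m; ΣN' = 427.4 kN/m; ΣW sinα = 362.7 kN/m
Resisting = 246.0 + 427.4·tan22.8° = 246.0 + 179.7 = 425.6 kN/m
FS = 425.6 / 362.7 = 1.174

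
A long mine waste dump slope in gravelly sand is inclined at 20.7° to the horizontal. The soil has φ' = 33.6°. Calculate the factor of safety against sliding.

For a dry cohesionless infinite slope the factor of safety is FS = tanφ' / tanβ.
FS = tan33.6° / tan20.7° = 0.6644 / 0.3779 = 1.758

FS = 1.76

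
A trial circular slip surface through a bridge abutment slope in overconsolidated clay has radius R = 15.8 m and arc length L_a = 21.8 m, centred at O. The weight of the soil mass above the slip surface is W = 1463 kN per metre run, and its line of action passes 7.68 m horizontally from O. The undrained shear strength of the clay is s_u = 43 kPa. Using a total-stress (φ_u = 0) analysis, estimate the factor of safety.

FS = 1.32

Taking moments about the centre O, the resisting moment is provided by the undrained shear strength acting along the arc:
M_R = s_u·L_a·R = 43·21.80·15.8 = 14810.9 kN·m/m
M_D = W·d = 1463·7.68 = 11235.8 kN·m/m
FS = M_R / M_D = 14810.9 / 11235.8 = 1.318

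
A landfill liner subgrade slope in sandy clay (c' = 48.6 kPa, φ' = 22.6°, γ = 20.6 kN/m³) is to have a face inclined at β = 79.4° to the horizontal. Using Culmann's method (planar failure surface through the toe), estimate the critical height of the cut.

H_c = 18.93 m

Culmann's analysis gives the critical failure plane at α_cr = (β + φ')/2 = (79.4 + 22.6)/2 = 51.0°, and the critical height
H_c = (4c'/γ) · sinβ cosφ' / [1 − cos(β − φ')]
    = (4·48.6/20.6) · sin79.4°·cos22.6° / [1 − cos(56.8°)]
    = 9.437 · 0.9829·0.9232 / [1 − 0.5476]
    = 9.437 · 0.9075 / 0.4524
    = 18.93 m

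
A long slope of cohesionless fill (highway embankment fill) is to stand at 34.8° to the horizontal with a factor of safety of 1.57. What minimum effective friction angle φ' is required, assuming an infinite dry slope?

φ' = 47.5°

FS = tanφ'/tanβ ⇒ tanφ' = FS · tanβ = 1.57 · tan34.8° = 1.0912
φ' = arctan(1.0912) = 47.50°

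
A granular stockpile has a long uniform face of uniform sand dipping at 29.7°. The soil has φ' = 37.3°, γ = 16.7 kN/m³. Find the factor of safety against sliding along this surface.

FS = 1.34

For a dry cohesionless infinite slope the factor of safety is FS = tanφ' / tanβ.
FS = tan37.3° / tan29.7° = 0.7618 / 0.5704 = 1.336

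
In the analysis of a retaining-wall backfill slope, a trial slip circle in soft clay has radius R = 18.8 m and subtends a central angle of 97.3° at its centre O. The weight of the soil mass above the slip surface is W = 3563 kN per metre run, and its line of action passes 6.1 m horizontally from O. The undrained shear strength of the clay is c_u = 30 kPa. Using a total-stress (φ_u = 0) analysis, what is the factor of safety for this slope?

FS = 0.83

Taking moments about the centre O, the resisting moment is provided by the undrained shear strength acting along the arc:
Arc length L_a = R·θ = 18.8·(97.3°·π/180) = 18.8·1.6982 = 31.93 m
M_R = c_u·L_a·R = 30·31.93·18.8 = 18006.4 kN·m/m
M_D = W·d = 3563·6.1 = 21734.3 kN·m/m
FS = M_R / M_D = 18006.4 / 21734.3 = 0.828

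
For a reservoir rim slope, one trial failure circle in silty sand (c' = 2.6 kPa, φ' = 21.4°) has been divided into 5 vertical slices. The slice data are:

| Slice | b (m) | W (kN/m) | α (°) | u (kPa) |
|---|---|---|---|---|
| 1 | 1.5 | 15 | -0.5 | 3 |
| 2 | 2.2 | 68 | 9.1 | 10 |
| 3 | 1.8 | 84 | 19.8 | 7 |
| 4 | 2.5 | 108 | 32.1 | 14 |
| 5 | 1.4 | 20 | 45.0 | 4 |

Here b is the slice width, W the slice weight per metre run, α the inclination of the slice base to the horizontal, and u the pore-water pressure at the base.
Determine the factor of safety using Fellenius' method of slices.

Ordinary method of slices: FS = Σ[c'·Δl_i + (W_i cosα_i − u_i·Δl_i)·tanφ'] / Σ W_i sinα_i, with Δl_i = b_i / cosα_i.
Slice 1: Δl = 1.5/cos(-0.5°) = 1.500 m; N'_1 = 15·cos(-0.5°) − 3·1.500 = 10.5; c'Δl = 3.90; W sinα = -0.1
Slice 2: Δl = 2.2/cos9.1° = 2.228 m; N'_2 = 68·cos9.1° − 10·2.228 = 44.9; c'Δl = 5.79; W sinα = 10.8
Slice 3: Δl = 1.8/cos19.8° = 1.913 m; N'_3 = 84·cos19.8° − 7·1.913 = 65.6; c'Δl = 4.97; W sinα = 28.5
Slice 4: Δl = 2.5/cos32.1° = 2.951 m; N'_4 = 108·cos32.1° − 14·2.951 = 50.2; c'Δl = 7.67; W sinα = 57.4
Slice 5: Δl = 1.4/cos45.0° = 1.980 m; N'_5 = 20·cos45.0° − 4·1.980 = 6.2; c'Δl = 5.15; W sinα = 14.1
Σc'Δl = 27.5 kN/m; ΣN' = 177.4 kN/m; ΣW sinα = 110.6 kN/m
Resisting = 27.5 + 177.4·tan21.4° = 27.5 + 69.5 = 97.0 kN/m
FS = 97.0 / 110.6 = 0.877

FS = 0.88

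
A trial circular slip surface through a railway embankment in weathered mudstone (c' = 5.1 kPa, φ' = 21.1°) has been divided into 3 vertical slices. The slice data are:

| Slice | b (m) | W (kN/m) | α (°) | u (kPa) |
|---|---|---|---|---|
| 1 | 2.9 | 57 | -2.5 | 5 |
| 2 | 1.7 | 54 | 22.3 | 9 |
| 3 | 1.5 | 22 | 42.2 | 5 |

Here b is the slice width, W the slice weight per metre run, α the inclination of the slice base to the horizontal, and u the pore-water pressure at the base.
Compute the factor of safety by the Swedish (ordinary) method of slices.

FS = 2.02

Ordinary method of slices: FS = Σ[c'·Δl_i + (W_i cosα_i − u_i·Δl_i)·tanφ'] / Σ W_i sinα_i, with Δl_i = b_i / cosα_i.
Slice 1: Δl = 2.9/cos(-2.5°) = 2.903 m; N'_1 = 57·cos(-2.5°) − 5·2.903 = 42.4; c'Δl = 14.80; W sinα = -2.5
Slice 2: Δl = 1.7/cos22.3° = 1.837 m; N'_2 = 54·cos22.3° − 9·1.837 = 33.4; c'Δl = 9.37; W sinα = 20.5
Slice 3: Δl = 1.5/cos42.2° = 2.025 m; N'_3 = 22·cos42.2° − 5·2.025 = 6.2; c'Δl = 10.33; W sinα = 14.8
Σc'Δl = 34.5 kN/m; ΣN' = 82.0 kN/m; ΣW sinα = 32.8 kN/m
Resisting = 34.5 + 82.0·tan21.1° = 34.5 + 31.7 = 66.2 kN/m
FS = 66.2 / 32.8 = 2.018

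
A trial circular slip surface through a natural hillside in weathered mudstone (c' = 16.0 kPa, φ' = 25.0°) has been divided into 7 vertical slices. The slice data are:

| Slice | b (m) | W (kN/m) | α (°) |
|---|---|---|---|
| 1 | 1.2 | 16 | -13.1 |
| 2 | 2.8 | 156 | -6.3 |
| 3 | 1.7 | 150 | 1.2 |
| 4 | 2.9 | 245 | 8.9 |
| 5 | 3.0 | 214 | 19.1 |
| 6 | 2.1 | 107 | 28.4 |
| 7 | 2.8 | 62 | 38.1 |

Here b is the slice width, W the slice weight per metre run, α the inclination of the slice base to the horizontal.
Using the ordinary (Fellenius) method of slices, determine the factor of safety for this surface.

FS = 3.95

Ordinary method of slices: FS = Σ[c'·Δl_i + (W_i cosα_i)·tanφ'] / Σ W_i sinα_i, with Δl_i = b_i / cosα_i.
Slice 1: Δl = 1.2/cos(-13.1°) = 1.232 m; N'_1 = 16·cos(-13.1°) = 15.6; c'Δl = 19.71; W sinα = -3.6
Slice 2: Δl = 2.8/cos(-6.3°) = 2.817 m; N'_2 = 156·cos(-6.3°) = 155.1; c'Δl = 45.07; W sinα = -17.1
Slice 3: Δl = 1.7/cos1.2° = 1.700 m; N'_3 = 150·cos1.2° = 150.0; c'Δl = 27.21; W sinα = 3.1
Slice 4: Δl = 2.9/cos8.9° = 2.935 m; N'_4 = 245·cos8.9° = 242.1; c'Δl = 46.97; W sinα = 37.9
Slice 5: Δl = 3.0/cos19.1° = 3.175 m; N'_5 = 214·cos19.1° = 202.2; c'Δl = 50.80; W sinα = 70.0
Slice 6: Δl = 2.1/cos28.4° = 2.387 m; N'_6 = 107·cos28.4° = 94.1; c'Δl = 38.20; W sinα = 50.9
Slice 7: Δl = 2.8/cos38.1° = 3.558 m; N'_7 = 62·cos38.1° = 48.8; c'Δl = 56.93; W sinα = 38.3
Σc'Δl = 284.9 kN/m; ΣN' = 907.8 kN/m; ΣW sinα = 179.5 kN/m
Resisting = 284.9 + 907.8·tan25.0° = 284.9 + 423.3 = 708.2 kN/m
FS = 708.2 / 179.5 = 3.946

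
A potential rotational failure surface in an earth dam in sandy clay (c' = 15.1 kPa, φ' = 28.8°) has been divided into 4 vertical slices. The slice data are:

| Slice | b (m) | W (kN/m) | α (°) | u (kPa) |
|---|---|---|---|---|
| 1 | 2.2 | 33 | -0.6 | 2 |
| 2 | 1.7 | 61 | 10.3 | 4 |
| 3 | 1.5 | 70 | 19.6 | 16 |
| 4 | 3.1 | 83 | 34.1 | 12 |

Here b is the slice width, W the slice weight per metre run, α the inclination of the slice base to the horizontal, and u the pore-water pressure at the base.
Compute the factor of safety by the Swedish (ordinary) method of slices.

Ordinary method of slices: FS = Σ[c'·Δl_i + (W_i cosα_i − u_i·Δl_i)·tanφ'] / Σ W_i sinα_i, with Δl_i = b_i / cosα_i.
Slice 1: Δl = 2.2/cos(-0.6°) = 2.200 m; N'_1 = 33·cos(-0.6°) − 2·2.200 = 28.6; c'Δl = 33.22; W sinα = -0.3
Slice 2: Δl = 1.7/cos10.3° = 1.728 m; N'_2 = 61·cos10.3° − 4·1.728 = 53.1; c'Δl = 26.09; W sinα = 10.9
Slice 3: Δl = 1.5/cos19.6° = 1.592 m; N'_3 = 70·cos19.6° − 16·1.592 = 40.5; c'Δl = 24.04; W sinα = 23.5
Slice 4: Δl = 3.1/cos34.1° = 3.744 m; N'_4 = 83·cos34.1° − 12·3.744 = 23.8; c'Δl = 56.53; W sinα = 46.5
Σc'Δl = 139.9 kN/m; ΣN' = 146.0 kN/m; ΣW sinα = 80.6 kN/m
Resisting = 139.9 + 146.0·tan28.8° = 139.9 + 80.3 = 220.1 kN/m
FS = 220.1 / 80.6 = 2.732

FS = 2.73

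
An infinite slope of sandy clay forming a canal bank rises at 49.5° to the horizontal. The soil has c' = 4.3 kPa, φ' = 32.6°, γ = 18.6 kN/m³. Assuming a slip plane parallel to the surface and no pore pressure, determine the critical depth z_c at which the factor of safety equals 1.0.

z_c = 1.03 m

Setting FS = 1.00 in FS = [c' + γz cos²β tanφ'] / [γz sinβ cosβ] and solving for z:
z = c' / [γ cosβ (FS·sinβ − cosβ·tanφ')]
  = 4.3 / [18.6·cos49.5°·(1.00·sin49.5° − cos49.5°·tan32.6°)]
  = 4.3 / [18.6·0.6494·(1.00·0.7604 − 0.6494·0.6395)]
  = 4.3 / 4.1683 = 1.032 m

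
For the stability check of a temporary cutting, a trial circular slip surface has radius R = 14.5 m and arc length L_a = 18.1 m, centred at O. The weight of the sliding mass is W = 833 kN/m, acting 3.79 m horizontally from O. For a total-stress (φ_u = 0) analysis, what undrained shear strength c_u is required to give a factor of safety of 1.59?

FS = c_u·L_a·R / (W·d), so c_u = FS·W·d / (L_a·R).
c_u = 1.59·833·3.79 / (18.10·14.5) = 5019.7 / 262.45 = 19.13 kPa

c_u = 19.1 kPa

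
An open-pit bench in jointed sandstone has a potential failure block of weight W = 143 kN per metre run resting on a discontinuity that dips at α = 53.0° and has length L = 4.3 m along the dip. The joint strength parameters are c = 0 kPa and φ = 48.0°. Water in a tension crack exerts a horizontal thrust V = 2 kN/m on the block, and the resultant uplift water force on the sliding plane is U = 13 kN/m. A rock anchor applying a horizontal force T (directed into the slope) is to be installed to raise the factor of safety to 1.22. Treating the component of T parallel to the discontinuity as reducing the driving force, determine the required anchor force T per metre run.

Resolving forces along and normal to the sliding plane, with the horizontal anchor force T adding T·sinα to the effective normal force and T·cosα acting up the plane against the driving force:
FS = [cL + (W cosα − U − V sinα + T sinα) tanφ] / [W sinα + V cosα − T cosα]
Without the anchor: N' = 71.5 kN/m, driving T_d = 115.4 kN/m, resisting R = 0·4.3 + 71.5·tan48.0° = 79.4 kN/m, FS = 0.69.
Setting FS = 1.22 and solving for T:
1.22·(115.4 − T cos53.0°) = 79.4 + T sin53.0°·tan48.0°
T·(sin53.0°·tan48.0° + 1.22·cos53.0°) = 1.22·115.4 − 79.4
T·(0.7986·1.1106 + 1.22·0.6018) = 140.8 − 79.4 = 61.4
T·1.6212 = 61.4
T = 37.9 kN/m

T = 38 kN/m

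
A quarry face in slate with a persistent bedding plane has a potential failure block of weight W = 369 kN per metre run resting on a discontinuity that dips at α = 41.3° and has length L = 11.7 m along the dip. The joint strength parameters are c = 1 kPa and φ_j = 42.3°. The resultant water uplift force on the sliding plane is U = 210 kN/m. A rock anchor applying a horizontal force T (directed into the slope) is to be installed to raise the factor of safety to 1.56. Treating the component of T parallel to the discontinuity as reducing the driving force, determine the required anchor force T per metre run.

Resolving forces along and normal to the sliding plane, with the horizontal anchor force T adding T·sinα to the effective normal force and T·cosα acting up the plane against the driving force:
FS = [cL + (W cosα − U + T sinα) tanφ_j] / [W sinα − T cosα]
Without the anchor: N' = 67.2 kN/m, driving T_d = 243.5 kN/m, resisting R = 1·11.7 + 67.2·tan42.3° = 72.9 kN/m, FS = 0.30.
Setting FS = 1.56 and solving for T:
1.56·(243.5 − T cos41.3°) = 72.9 + T sin41.3°·tan42.3°
T·(sin41.3°·tan42.3° + 1.56·cos41.3°) = 1.56·243.5 − 72.9
T·(0.6600·0.9099 + 1.56·0.7513) = 379.9 − 72.9 = 307.1
T·1.7725 = 307.1
T = 173.2 kN/m

T = 173 kN/m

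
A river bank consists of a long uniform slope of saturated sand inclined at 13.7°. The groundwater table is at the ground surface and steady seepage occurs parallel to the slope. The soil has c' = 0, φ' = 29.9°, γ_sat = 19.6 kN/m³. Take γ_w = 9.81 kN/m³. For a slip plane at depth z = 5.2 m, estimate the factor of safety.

With seepage parallel to the slope and the water table at the surface, the effective normal stress on the slip plane uses the buoyant unit weight γ' = γ_sat − γ_w while the driving shear stress uses γ_sat:
FS = [c' + γ' z cos²β tanφ'] / [γ_sat z sinβ cosβ]
(For c' = 0 this reduces to FS = (γ'/γ_sat)·tanφ'/tanβ.)
γ' = 19.6 − 9.81 = 9.79 kN/m³
Numerator = 0.0 + 9.79·5.2·cos²13.7°·tan29.9° = 0.0 + 9.79·5.2·0.9439·0.5750 = 27.631 kPa
Denominator = 19.6·5.2·sin13.7°·cos13.7° = 19.6·5.2·0.2368·0.9715 = 23.452 kPa
FS = 27.631 / 23.452 = 1.178

FS = 1.18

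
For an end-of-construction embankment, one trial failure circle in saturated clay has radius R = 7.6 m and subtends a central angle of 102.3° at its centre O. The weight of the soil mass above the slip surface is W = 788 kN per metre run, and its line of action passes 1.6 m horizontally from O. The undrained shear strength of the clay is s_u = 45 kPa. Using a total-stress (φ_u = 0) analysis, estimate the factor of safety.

Taking moments about the centre O, the resisting moment is provided by the undrained shear strength acting along the arc:
Arc length L_a = R·θ = 7.6·(102.3°·π/180) = 7.6·1.7855 = 13.57 m
M_R = s_u·L_a·R = 45·13.57·7.6 = 4640.8 kN·m/m
M_D = W·d = 788·1.6 = 1260.8 kN·m/m
FS = M_R / M_D = 4640.8 / 1260.8 = 3.681

FS = 3.68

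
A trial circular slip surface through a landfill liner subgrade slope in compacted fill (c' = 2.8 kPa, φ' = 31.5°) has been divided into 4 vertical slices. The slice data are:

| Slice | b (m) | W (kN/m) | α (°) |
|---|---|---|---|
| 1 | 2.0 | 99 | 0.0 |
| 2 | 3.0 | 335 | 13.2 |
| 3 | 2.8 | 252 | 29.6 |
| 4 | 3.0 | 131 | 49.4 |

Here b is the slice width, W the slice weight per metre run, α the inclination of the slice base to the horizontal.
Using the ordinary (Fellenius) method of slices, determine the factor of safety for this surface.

FS = 1.61

Ordinary method of slices: FS = Σ[c'·Δl_i + (W_i cosα_i)·tanφ'] / Σ W_i sinα_i, with Δl_i = b_i / cosα_i.
Slice 1: Δl = 2.0/cos0.0° = 2.000 m; N'_1 = 99·cos0.0° = 99.0; c'Δl = 5.60; W sinα = 0.0
Slice 2: Δl = 3.0/cos13.2° = 3.081 m; N'_2 = 335·cos13.2° = 326.1; c'Δl = 8.63; W sinα = 76.5
Slice 3: Δl = 2.8/cos29.6° = 3.220 m; N'_3 = 252·cos29.6° = 219.1; c'Δl = 9.02; W sinα = 124.5
Slice 4: Δl = 3.0/cos49.4° = 4.610 m; N'_4 = 131·cos49.4° = 85.3; c'Δl = 12.91; W sinα = 99.5
Σc'Δl = 36.2 kN/m; ΣN' = 729.5 kN/m; ΣW sinα = 300.4 kN/m
Resisting = 36.2 + 729.5·tan31.5° = 36.2 + 447.0 = 483.2 kN/m
FS = 483.2 / 300.4 = 1.608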